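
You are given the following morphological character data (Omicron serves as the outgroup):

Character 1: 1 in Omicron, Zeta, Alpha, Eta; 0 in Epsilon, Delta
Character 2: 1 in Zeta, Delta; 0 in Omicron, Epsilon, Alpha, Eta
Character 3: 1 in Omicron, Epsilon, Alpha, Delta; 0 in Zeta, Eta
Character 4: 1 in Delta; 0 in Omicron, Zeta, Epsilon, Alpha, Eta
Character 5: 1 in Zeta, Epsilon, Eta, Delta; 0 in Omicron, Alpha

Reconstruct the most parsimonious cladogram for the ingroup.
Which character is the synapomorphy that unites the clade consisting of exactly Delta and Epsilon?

Character polarity is set by the outgroup: the derived state is whichever differs from the outgroup's state, so for Character 1, Character 3 the derived state is '0', and for the remaining characters it is '1'.
Character 1: derived state '0' in Delta and Epsilon only — synapomorphy for {Delta, Epsilon}.
Character 2 groups Delta and Zeta, which is incompatible with the clades supported by the remaining characters; treating it as convergent (homoplasy) costs fewer steps than any alternative tree.
Character 3: derived state '0' in Eta and Zeta only — synapomorphy for {Eta, Zeta}.
Character 4 (derived state '1') is unique to Delta (autapomorphy; uninformative for grouping).
Character 5 (derived state '1') is shared by Delta, Epsilon, Eta, and Zeta — a synapomorphy uniting that clade.
Most parsimonious ingroup topology: (((Zeta,Eta),(Epsilon,Delta)),Alpha).
The clade {Delta, Epsilon} is supported by Character 1: its derived state '0' occurs in exactly those taxa and in no other taxon (including the outgroup).

Character 1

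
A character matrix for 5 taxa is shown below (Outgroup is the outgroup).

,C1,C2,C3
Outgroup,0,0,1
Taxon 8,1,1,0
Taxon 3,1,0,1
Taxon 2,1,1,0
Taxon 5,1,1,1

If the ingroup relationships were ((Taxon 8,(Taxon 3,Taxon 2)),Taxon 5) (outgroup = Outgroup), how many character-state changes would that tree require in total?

Map each character onto ((Taxon 8,(Taxon 3,Taxon 2)),Taxon 5) (rooted by Outgroup) and count the minimum state changes it requires (Fitch parsimony):
C1: 1; C2: 2; C3: 2.
Total tree length = 5.

5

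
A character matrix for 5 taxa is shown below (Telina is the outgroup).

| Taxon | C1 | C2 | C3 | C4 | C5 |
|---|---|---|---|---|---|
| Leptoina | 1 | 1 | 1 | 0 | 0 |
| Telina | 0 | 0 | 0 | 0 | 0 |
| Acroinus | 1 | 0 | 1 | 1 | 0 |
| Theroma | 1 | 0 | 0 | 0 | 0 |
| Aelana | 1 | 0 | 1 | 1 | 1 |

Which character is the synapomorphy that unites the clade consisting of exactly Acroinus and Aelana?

The outgroup has state '0' for every character, so '1' is the derived state throughout.
C1 (derived state '1') is shared by all ingroup taxa — unites the whole ingroup.
C2 (derived state '1') is unique to Leptoina (autapomorphy; uninformative for grouping).
Only Acroinus, Aelana, and Leptoina show the derived state '1' for C3, supporting them as a clade.
C4: derived state '1' in Acroinus and Aelana only — synapomorphy for {Acroinus, Aelana}.
C5: derived state '1' in Aelana only — an autapomorphy, so it tells us nothing about relationships among taxa.
Most parsimonious ingroup topology: (((Acroinus,Aelana),Leptoina),Theroma).
The clade {Acroinus, Aelana} is supported by C4: its derived state '1' occurs in exactly those taxa and in no other taxon (including the outgroup).

C4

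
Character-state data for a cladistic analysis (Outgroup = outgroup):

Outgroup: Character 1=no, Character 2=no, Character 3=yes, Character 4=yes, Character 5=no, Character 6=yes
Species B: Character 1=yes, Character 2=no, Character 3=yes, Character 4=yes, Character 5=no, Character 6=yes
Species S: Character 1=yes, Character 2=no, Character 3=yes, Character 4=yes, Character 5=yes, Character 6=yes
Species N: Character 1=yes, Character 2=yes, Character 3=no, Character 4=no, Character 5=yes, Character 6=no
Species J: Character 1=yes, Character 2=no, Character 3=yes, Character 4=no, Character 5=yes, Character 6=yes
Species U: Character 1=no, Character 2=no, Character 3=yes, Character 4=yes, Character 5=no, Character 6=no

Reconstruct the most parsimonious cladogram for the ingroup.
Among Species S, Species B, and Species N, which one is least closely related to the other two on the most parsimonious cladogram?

Character polarity is set by the outgroup: the derived state is whichever differs from the outgroup's state, so for Character 3, Character 4, Character 6 the derived state is 'no', and for the remaining characters it is 'yes'.
Character 1 (derived state 'yes') is shared by Species B, Species J, Species N, and Species S — a synapomorphy uniting that clade.
Character 2: derived state 'yes' in Species N only — an autapomorphy, so it tells us nothing about relationships among taxa.
Character 3: derived state 'no' in Species N only — an autapomorphy, so it tells us nothing about relationships among taxa.
Character 4: derived state 'no' in Species J and Species N only — synapomorphy for {Species J, Species N}.
Character 5: derived state 'yes' in Species J, Species N, and Species S only — synapomorphy for {Species J, Species N, Species S}.
Character 6 (state 'no') occurs in Species N and Species U but conflicts with the nesting implied by the other characters — most parsimoniously interpreted as homoplasy.
Most parsimonious ingroup topology: ((Species B,(Species S,(Species N,Species J))),Species U).
Species N and Species S share a more recent common ancestor with each other than either does with Species B, so Species B is the least closely related of the three.

Species B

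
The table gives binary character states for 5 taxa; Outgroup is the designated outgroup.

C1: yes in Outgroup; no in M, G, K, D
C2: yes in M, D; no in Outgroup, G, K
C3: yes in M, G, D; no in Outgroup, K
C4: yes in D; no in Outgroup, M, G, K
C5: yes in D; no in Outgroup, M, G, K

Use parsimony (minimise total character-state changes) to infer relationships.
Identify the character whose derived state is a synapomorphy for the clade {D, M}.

C2

Character polarity is set by the outgroup: the derived state is whichever differs from the outgroup's state, so for C1 the derived state is 'no', and for the remaining characters it is 'yes'.
All ingroup taxa share the derived state 'no' for C1; it defines the ingroup but does not resolve relationships within it.
C2 (derived state 'yes') is shared by D and M — a synapomorphy uniting that clade.
Only D, G, and M show the derived state 'yes' for C3, supporting them as a clade.
C4: derived state 'yes' in D only — an autapomorphy, so it tells us nothing about relationships among taxa.
C5 (derived state 'yes') is unique to D (autapomorphy; uninformative for grouping).
Most parsimonious ingroup topology: ((G,(M,D)),K).
The clade {D, M} is supported by C2: its derived state 'yes' occurs in exactly those taxa and in no other taxon (including the outgroup).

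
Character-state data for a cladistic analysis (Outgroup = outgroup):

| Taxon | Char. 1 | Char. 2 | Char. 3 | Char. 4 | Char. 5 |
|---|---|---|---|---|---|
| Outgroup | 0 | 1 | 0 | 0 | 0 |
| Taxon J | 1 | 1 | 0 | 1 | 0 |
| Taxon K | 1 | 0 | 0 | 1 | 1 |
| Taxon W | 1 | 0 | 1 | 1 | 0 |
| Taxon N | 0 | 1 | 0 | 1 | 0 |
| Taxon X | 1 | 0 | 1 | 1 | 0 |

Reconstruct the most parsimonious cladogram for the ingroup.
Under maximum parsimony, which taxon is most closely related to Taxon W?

Character polarity is set by the outgroup: the derived state is whichever differs from the outgroup's state, so for Char. 2 the derived state is '0', and for the remaining characters it is '1'.
Only Taxon J, Taxon K, Taxon W, and Taxon X show the derived state '1' for Char. 1, supporting them as a clade.
Only Taxon K, Taxon W, and Taxon X show the derived state '0' for Char. 2, supporting them as a clade.
Char. 3 (derived state '1') is shared by Taxon W and Taxon X — a synapomorphy uniting that clade.
Char. 4 (derived state '1') is shared by all ingroup taxa — unites the whole ingroup.
Char. 5: derived state '1' in Taxon K only — an autapomorphy, so it tells us nothing about relationships among taxa.
Most parsimonious ingroup topology: ((Taxon J,(Taxon K,(Taxon W,Taxon X))),Taxon N).
Taxon W and Taxon X form a cherry on this tree, so they are sister taxa.

Taxon X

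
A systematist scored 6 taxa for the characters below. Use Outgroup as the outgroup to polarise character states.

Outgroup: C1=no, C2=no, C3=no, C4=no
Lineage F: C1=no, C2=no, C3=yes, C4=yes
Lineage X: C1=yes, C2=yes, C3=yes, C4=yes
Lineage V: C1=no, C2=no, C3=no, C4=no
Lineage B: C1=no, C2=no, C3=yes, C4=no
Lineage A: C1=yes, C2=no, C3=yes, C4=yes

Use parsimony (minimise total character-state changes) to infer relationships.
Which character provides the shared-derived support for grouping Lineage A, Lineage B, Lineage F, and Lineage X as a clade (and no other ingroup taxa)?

C3

The outgroup has state 'no' for every character, so 'yes' is the derived state throughout.
C1 (derived state 'yes') is shared by Lineage A and Lineage X — a synapomorphy uniting that clade.
C2 (derived state 'yes') is unique to Lineage X (autapomorphy; uninformative for grouping).
Only Lineage A, Lineage B, Lineage F, and Lineage X show the derived state 'yes' for C3, supporting them as a clade.
Only Lineage A, Lineage F, and Lineage X show the derived state 'yes' for C4, supporting them as a clade.
Most parsimonious ingroup topology: (((Lineage F,(Lineage X,Lineage A)),Lineage B),Lineage V).
The clade {Lineage A, Lineage B, Lineage F, Lineage X} is supported by C3: its derived state 'yes' occurs in exactly those taxa and in no other taxon (including the outgroup).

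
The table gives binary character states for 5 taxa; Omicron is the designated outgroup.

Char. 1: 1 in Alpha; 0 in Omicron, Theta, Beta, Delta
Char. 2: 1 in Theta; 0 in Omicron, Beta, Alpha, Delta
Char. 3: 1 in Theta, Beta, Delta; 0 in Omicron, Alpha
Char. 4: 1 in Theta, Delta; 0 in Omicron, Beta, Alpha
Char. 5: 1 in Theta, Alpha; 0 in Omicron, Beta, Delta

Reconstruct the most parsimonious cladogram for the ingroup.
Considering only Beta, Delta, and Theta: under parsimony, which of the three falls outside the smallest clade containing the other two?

The outgroup has state '0' for every character, so '1' is the derived state throughout.
Char. 1: derived state '1' in Alpha only — an autapomorphy, so it tells us nothing about relationships among taxa.
Char. 2: derived state '1' in Theta only — an autapomorphy, so it tells us nothing about relationships among taxa.
Char. 3: derived state '1' in Beta, Delta, and Theta only — synapomorphy for {Beta, Delta, Theta}.
Char. 4: derived state '1' in Delta and Theta only — synapomorphy for {Delta, Theta}.
Char. 5 (state '1') occurs in Alpha and Theta but conflicts with the nesting implied by the other characters — most parsimoniously interpreted as homoplasy.
Most parsimonious ingroup topology: (((Theta,Delta),Beta),Alpha).
Delta and Theta share a more recent common ancestor with each other than either does with Beta, so Beta is the least closely related of the three.

Beta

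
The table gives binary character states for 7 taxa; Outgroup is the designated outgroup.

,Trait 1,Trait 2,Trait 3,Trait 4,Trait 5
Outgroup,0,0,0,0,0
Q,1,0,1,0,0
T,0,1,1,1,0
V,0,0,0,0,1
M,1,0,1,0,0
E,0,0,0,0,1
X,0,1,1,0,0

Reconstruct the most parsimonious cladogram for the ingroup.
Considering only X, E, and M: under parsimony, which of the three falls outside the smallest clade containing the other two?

The outgroup has state '0' for every character, so '1' is the derived state throughout.
Trait 1 (derived state '1') is shared by M and Q — a synapomorphy uniting that clade.
Only T and X show the derived state '1' for Trait 2, supporting them as a clade.
Trait 3 (derived state '1') is shared by M, Q, T, and X — a synapomorphy uniting that clade.
Trait 4: derived state '1' in T only — an autapomorphy, so it tells us nothing about relationships among taxa.
Trait 5 (derived state '1') is shared by E and V — a synapomorphy uniting that clade.
Most parsimonious ingroup topology: (((Q,M),(T,X)),(V,E)).
X and M share a more recent common ancestor with each other than either does with E, so E is the least closely related of the three.

E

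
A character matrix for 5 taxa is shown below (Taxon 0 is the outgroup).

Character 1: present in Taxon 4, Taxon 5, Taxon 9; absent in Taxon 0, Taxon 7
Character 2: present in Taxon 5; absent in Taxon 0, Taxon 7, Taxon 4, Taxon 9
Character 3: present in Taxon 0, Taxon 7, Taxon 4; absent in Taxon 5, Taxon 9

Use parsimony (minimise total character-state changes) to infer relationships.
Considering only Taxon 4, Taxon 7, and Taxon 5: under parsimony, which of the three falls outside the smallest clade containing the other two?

Taxon 7

Character polarity is set by the outgroup: the derived state is whichever differs from the outgroup's state, so for Character 3 the derived state is 'absent', and for the remaining characters it is 'present'.
Only Taxon 4, Taxon 5, and Taxon 9 show the derived state 'present' for Character 1, supporting them as a clade.
Character 2: derived state 'present' in Taxon 5 only — an autapomorphy, so it tells us nothing about relationships among taxa.
Character 3: derived state 'absent' in Taxon 5 and Taxon 9 only — synapomorphy for {Taxon 5, Taxon 9}.
Most parsimonious ingroup topology: (Taxon 7,(Taxon 4,(Taxon 5,Taxon 9))).
Taxon 4 and Taxon 5 share a more recent common ancestor with each other than either does with Taxon 7, so Taxon 7 is the least closely related of the three.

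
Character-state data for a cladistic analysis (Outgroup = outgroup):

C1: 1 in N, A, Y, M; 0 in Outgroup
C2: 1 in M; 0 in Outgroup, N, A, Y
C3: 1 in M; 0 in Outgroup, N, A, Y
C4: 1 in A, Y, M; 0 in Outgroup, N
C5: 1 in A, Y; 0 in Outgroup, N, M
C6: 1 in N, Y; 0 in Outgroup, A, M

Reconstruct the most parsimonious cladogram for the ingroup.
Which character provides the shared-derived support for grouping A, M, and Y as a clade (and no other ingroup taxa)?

The outgroup has state '0' for every character, so '1' is the derived state throughout.
C1 (derived state '1') is shared by all ingroup taxa — unites the whole ingroup.
C2: derived state '1' in M only — an autapomorphy, so it tells us nothing about relationships among taxa.
C3 (derived state '1') is unique to M (autapomorphy; uninformative for grouping).
Only A, M, and Y show the derived state '1' for C4, supporting them as a clade.
Only A and Y show the derived state '1' for C5, supporting them as a clade.
C6 (state '1') occurs in N and Y but conflicts with the nesting implied by the other characters — most parsimoniously interpreted as homoplasy.
Most parsimonious ingroup topology: (N,((A,Y),M)).
The clade {A, M, Y} is supported by C4: its derived state '1' occurs in exactly those taxa and in no other taxon (including the outgroup).

C4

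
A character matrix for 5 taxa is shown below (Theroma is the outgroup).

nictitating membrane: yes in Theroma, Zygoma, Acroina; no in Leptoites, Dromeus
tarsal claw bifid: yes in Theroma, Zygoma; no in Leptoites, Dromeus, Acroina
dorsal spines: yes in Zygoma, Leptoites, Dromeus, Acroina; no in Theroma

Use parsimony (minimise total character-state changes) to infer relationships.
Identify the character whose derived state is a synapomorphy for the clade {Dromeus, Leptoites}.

nictitating membrane

Character polarity is set by the outgroup: the derived state is whichever differs from the outgroup's state, so for nictitating membrane, tarsal claw bifid the derived state is 'no', and for the remaining characters it is 'yes'.
nictitating membrane (derived state 'no') is shared by Dromeus and Leptoites — a synapomorphy uniting that clade.
tarsal claw bifid: derived state 'no' in Acroina, Dromeus, and Leptoites only — synapomorphy for {Acroina, Dromeus, Leptoites}.
dorsal spines (derived state 'yes') is shared by all ingroup taxa — unites the whole ingroup.
Most parsimonious ingroup topology: (Zygoma,((Leptoites,Dromeus),Acroina)).
The clade {Dromeus, Leptoites} is supported by nictitating membrane: its derived state 'no' occurs in exactly those taxa and in no other taxon (including the outgroup).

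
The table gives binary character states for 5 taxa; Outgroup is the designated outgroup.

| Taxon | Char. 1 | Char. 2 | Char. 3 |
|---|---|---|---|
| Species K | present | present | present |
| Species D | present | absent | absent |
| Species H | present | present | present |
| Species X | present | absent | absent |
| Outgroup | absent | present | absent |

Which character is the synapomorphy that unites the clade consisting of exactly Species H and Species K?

Char. 3

Character polarity is set by the outgroup: the derived state is whichever differs from the outgroup's state, so for Char. 2 the derived state is 'absent', and for the remaining characters it is 'present'.
All ingroup taxa share the derived state 'present' for Char. 1; it defines the ingroup but does not resolve relationships within it.
Char. 2: derived state 'absent' in Species D and Species X only — synapomorphy for {Species D, Species X}.
Char. 3: derived state 'present' in Species H and Species K only — synapomorphy for {Species H, Species K}.
Most parsimonious ingroup topology: ((Species D,Species X),(Species H,Species K)).
The clade {Species H, Species K} is supported by Char. 3: its derived state 'present' occurs in exactly those taxa and in no other taxon (including the outgroup).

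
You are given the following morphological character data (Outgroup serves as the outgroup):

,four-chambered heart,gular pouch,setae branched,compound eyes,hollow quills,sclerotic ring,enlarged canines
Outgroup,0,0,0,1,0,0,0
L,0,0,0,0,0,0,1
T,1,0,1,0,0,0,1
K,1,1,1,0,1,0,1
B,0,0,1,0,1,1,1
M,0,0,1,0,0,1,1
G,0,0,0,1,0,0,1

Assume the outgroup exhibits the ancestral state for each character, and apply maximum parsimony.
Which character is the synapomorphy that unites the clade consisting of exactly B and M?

sclerotic ring

Character polarity is set by the outgroup: the derived state is whichever differs from the outgroup's state, so for compound eyes the derived state is '0', and for the remaining characters it is '1'.
four-chambered heart (derived state '1') is shared by K and T — a synapomorphy uniting that clade.
gular pouch: derived state '1' in K only — an autapomorphy, so it tells us nothing about relationships among taxa.
Only B, K, M, and T show the derived state '1' for setae branched, supporting them as a clade.
Only B, K, L, M, and T show the derived state '0' for compound eyes, supporting them as a clade.
hollow quills (state '1') occurs in B and K but conflicts with the nesting implied by the other characters — most parsimoniously interpreted as homoplasy.
sclerotic ring (derived state '1') is shared by B and M — a synapomorphy uniting that clade.
enlarged canines (derived state '1') is shared by all ingroup taxa — unites the whole ingroup.
Most parsimonious ingroup topology: ((L,((T,K),(B,M))),G).
The clade {B, M} is supported by sclerotic ring: its derived state '1' occurs in exactly those taxa and in no other taxon (including the outgroup).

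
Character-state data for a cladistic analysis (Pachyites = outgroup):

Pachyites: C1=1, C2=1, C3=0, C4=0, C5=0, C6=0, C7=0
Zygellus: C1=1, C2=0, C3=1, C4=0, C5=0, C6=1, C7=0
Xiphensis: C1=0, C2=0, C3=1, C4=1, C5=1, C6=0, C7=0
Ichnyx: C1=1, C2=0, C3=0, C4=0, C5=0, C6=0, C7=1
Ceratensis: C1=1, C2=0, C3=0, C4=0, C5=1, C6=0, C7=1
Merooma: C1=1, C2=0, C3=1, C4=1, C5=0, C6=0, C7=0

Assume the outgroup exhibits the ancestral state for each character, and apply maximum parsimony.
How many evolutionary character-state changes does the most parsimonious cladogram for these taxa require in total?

Character polarity is set by the outgroup: the derived state is whichever differs from the outgroup's state, so for C1, C2 the derived state is '0', and for the remaining characters it is '1'.
C1 (derived state '0') is unique to Xiphensis (autapomorphy; uninformative for grouping).
C2 (derived state '0') is shared by all ingroup taxa — unites the whole ingroup.
C3: derived state '1' in Merooma, Xiphensis, and Zygellus only — synapomorphy for {Merooma, Xiphensis, Zygellus}.
C4 (derived state '1') is shared by Merooma and Xiphensis — a synapomorphy uniting that clade.
C5 (state '1') occurs in Ceratensis and Xiphensis but conflicts with the nesting implied by the other characters — most parsimoniously interpreted as homoplasy.
C6 (derived state '1') is unique to Zygellus (autapomorphy; uninformative for grouping).
C7 (derived state '1') is shared by Ceratensis and Ichnyx — a synapomorphy uniting that clade.
Most parsimonious ingroup topology: ((Zygellus,(Xiphensis,Merooma)),(Ichnyx,Ceratensis)).
Changes per character on this tree: C1: 1; C2: 1; C3: 1; C4: 1; C5: 2; C6: 1; C7: 1.
Total = 8.

8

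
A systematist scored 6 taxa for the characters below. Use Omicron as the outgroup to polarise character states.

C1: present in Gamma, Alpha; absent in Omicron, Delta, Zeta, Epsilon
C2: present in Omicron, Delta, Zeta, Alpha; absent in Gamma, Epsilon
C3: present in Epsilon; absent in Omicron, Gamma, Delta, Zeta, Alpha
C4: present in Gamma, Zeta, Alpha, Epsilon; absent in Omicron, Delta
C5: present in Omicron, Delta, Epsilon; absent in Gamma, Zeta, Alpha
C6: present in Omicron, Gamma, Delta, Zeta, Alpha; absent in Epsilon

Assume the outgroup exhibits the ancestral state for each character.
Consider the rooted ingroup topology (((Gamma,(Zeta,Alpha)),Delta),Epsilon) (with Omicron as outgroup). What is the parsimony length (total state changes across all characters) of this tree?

9

Map each character onto (((Gamma,(Zeta,Alpha)),Delta),Epsilon) (rooted by Omicron) and count the minimum state changes it requires (Fitch parsimony):
C1: 2; C2: 2; C3: 1; C4: 2; C5: 1; C6: 1.
Total tree length = 9.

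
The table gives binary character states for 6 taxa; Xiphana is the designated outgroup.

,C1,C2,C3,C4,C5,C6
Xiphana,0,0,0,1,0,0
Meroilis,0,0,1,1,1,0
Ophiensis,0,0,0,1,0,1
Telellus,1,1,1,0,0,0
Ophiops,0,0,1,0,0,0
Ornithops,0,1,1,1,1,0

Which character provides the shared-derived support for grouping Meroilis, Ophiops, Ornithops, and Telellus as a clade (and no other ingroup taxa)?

C3

Character polarity is set by the outgroup: the derived state is whichever differs from the outgroup's state, so for C4 the derived state is '0', and for the remaining characters it is '1'.
C1: derived state '1' in Telellus only — an autapomorphy, so it tells us nothing about relationships among taxa.
C2 groups Ornithops and Telellus, which is incompatible with the clades supported by the remaining characters; treating it as convergent (homoplasy) costs fewer steps than any alternative tree.
C3: derived state '1' in Meroilis, Ophiops, Ornithops, and Telellus only — synapomorphy for {Meroilis, Ophiops, Ornithops, Telellus}.
Only Ophiops and Telellus show the derived state '0' for C4, supporting them as a clade.
Only Meroilis and Ornithops show the derived state '1' for C5, supporting them as a clade.
C6 (derived state '1') is unique to Ophiensis (autapomorphy; uninformative for grouping).
Most parsimonious ingroup topology: (((Meroilis,Ornithops),(Telellus,Ophiops)),Ophiensis).
The clade {Meroilis, Ophiops, Ornithops, Telellus} is supported by C3: its derived state '1' occurs in exactly those taxa and in no other taxon (including the outgroup).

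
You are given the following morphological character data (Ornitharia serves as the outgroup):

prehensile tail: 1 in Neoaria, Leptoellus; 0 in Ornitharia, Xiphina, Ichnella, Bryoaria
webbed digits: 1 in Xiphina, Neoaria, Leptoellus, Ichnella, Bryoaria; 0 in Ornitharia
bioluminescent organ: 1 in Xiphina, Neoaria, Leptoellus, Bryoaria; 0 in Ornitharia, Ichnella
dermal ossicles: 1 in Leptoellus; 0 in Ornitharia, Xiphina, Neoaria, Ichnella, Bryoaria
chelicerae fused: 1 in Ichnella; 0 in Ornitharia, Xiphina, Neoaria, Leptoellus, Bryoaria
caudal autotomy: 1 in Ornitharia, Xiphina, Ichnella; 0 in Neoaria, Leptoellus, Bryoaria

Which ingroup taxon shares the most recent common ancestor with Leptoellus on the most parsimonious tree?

Character polarity is set by the outgroup: the derived state is whichever differs from the outgroup's state, so for caudal autotomy the derived state is '0', and for the remaining characters it is '1'.
Only Leptoellus and Neoaria show the derived state '1' for prehensile tail, supporting them as a clade.
All ingroup taxa share the derived state '1' for webbed digits; it defines the ingroup but does not resolve relationships within it.
bioluminescent organ (derived state '1') is shared by Bryoaria, Leptoellus, Neoaria, and Xiphina — a synapomorphy uniting that clade.
dermal ossicles (derived state '1') is unique to Leptoellus (autapomorphy; uninformative for grouping).
chelicerae fused (derived state '1') is unique to Ichnella (autapomorphy; uninformative for grouping).
caudal autotomy: derived state '0' in Bryoaria, Leptoellus, and Neoaria only — synapomorphy for {Bryoaria, Leptoellus, Neoaria}.
Most parsimonious ingroup topology: ((Xiphina,((Neoaria,Leptoellus),Bryoaria)),Ichnella).
Leptoellus and Neoaria form a cherry on this tree, so they are sister taxa.

Neoaria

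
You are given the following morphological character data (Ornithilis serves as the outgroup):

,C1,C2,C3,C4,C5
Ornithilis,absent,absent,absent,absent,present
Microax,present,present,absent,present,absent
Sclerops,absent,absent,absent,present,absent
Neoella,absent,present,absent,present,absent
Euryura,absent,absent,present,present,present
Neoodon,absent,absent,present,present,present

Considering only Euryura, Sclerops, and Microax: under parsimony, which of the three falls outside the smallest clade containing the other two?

Euryura

Character polarity is set by the outgroup: the derived state is whichever differs from the outgroup's state, so for C5 the derived state is 'absent', and for the remaining characters it is 'present'.
C1: derived state 'present' in Microax only — an autapomorphy, so it tells us nothing about relationships among taxa.
Only Microax and Neoella show the derived state 'present' for C2, supporting them as a clade.
Only Euryura and Neoodon show the derived state 'present' for C3, supporting them as a clade.
All ingroup taxa share the derived state 'present' for C4; it defines the ingroup but does not resolve relationships within it.
C5: derived state 'absent' in Microax, Neoella, and Sclerops only — synapomorphy for {Microax, Neoella, Sclerops}.
Most parsimonious ingroup topology: (((Microax,Neoella),Sclerops),(Euryura,Neoodon)).
Microax and Sclerops share a more recent common ancestor with each other than either does with Euryura, so Euryura is the least closely related of the three.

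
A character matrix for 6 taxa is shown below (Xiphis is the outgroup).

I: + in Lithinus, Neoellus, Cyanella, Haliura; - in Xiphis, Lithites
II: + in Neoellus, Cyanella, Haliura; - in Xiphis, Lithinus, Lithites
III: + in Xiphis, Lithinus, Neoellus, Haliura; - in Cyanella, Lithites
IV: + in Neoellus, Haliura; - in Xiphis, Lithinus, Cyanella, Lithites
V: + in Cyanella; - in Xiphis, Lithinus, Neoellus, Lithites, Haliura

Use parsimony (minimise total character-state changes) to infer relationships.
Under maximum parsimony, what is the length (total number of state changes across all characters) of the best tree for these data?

6

Character polarity is set by the outgroup: the derived state is whichever differs from the outgroup's state, so for III the derived state is '-', and for the remaining characters it is '+'.
I: derived state '+' in Cyanella, Haliura, Lithinus, and Neoellus only — synapomorphy for {Cyanella, Haliura, Lithinus, Neoellus}.
II (derived state '+') is shared by Cyanella, Haliura, and Neoellus — a synapomorphy uniting that clade.
III (state '-') occurs in Cyanella and Lithites but conflicts with the nesting implied by the other characters — most parsimoniously interpreted as homoplasy.
Only Haliura and Neoellus show the derived state '+' for IV, supporting them as a clade.
V (derived state '+') is unique to Cyanella (autapomorphy; uninformative for grouping).
Most parsimonious ingroup topology: ((Lithinus,((Neoellus,Haliura),Cyanella)),Lithites).
Changes per character on this tree: I: 1; II: 1; III: 2; IV: 1; V: 1.
Total = 6.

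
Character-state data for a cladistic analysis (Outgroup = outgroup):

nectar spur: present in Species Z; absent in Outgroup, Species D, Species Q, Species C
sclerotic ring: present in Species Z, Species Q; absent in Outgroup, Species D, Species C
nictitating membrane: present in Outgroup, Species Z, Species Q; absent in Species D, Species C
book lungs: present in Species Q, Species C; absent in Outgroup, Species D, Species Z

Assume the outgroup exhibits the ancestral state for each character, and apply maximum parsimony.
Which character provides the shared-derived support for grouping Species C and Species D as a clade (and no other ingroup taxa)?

Character polarity is set by the outgroup: the derived state is whichever differs from the outgroup's state, so for nictitating membrane the derived state is 'absent', and for the remaining characters it is 'present'.
nectar spur: derived state 'present' in Species Z only — an autapomorphy, so it tells us nothing about relationships among taxa.
Only Species Q and Species Z show the derived state 'present' for sclerotic ring, supporting them as a clade.
Only Species C and Species D show the derived state 'absent' for nictitating membrane, supporting them as a clade.
book lungs (state 'present') occurs in Species C and Species Q but conflicts with the nesting implied by the other characters — most parsimoniously interpreted as homoplasy.
Most parsimonious ingroup topology: ((Species D,Species C),(Species Z,Species Q)).
The clade {Species C, Species D} is supported by nictitating membrane: its derived state 'absent' occurs in exactly those taxa and in no other taxon (including the outgroup).

nictitating membrane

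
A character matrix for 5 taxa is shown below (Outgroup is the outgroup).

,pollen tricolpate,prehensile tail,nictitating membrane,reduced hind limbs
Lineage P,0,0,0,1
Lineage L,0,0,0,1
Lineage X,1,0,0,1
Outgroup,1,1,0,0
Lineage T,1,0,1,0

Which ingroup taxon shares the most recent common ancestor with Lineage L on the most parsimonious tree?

Lineage P

Character polarity is set by the outgroup: the derived state is whichever differs from the outgroup's state, so for pollen tricolpate, prehensile tail the derived state is '0', and for the remaining characters it is '1'.
pollen tricolpate (derived state '0') is shared by Lineage L and Lineage P — a synapomorphy uniting that clade.
All ingroup taxa share the derived state '0' for prehensile tail; it defines the ingroup but does not resolve relationships within it.
nictitating membrane: derived state '1' in Lineage T only — an autapomorphy, so it tells us nothing about relationships among taxa.
reduced hind limbs (derived state '1') is shared by Lineage L, Lineage P, and Lineage X — a synapomorphy uniting that clade.
Most parsimonious ingroup topology: (((Lineage P,Lineage L),Lineage X),Lineage T).
Lineage L and Lineage P form a cherry on this tree, so they are sister taxa.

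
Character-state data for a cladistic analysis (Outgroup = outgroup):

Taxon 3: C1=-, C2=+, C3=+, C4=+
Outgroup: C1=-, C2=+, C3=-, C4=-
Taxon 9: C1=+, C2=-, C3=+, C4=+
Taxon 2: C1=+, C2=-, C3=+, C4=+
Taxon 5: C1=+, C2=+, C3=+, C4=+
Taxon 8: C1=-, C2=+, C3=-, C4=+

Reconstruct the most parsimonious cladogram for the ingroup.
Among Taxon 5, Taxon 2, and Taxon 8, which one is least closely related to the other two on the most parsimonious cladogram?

Taxon 8

Character polarity is set by the outgroup: the derived state is whichever differs from the outgroup's state, so for C2 the derived state is '-', and for the remaining characters it is '+'.
Only Taxon 2, Taxon 5, and Taxon 9 show the derived state '+' for C1, supporting them as a clade.
Only Taxon 2 and Taxon 9 show the derived state '-' for C2, supporting them as a clade.
C3: derived state '+' in Taxon 2, Taxon 3, Taxon 5, and Taxon 9 only — synapomorphy for {Taxon 2, Taxon 3, Taxon 5, Taxon 9}.
All ingroup taxa share the derived state '+' for C4; it defines the ingroup but does not resolve relationships within it.
Most parsimonious ingroup topology: (Taxon 8,(Taxon 3,(Taxon 5,(Taxon 9,Taxon 2)))).
Taxon 5 and Taxon 2 share a more recent common ancestor with each other than either does with Taxon 8, so Taxon 8 is the least closely related of the three.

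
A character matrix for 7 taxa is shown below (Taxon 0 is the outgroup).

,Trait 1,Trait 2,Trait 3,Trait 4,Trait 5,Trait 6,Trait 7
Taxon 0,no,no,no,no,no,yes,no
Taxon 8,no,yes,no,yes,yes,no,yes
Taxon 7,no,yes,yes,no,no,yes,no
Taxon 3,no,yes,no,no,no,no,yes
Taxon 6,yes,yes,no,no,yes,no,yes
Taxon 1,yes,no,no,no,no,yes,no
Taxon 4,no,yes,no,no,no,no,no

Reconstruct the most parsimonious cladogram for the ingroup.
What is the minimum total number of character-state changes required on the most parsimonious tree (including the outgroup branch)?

Character polarity is set by the outgroup: the derived state is whichever differs from the outgroup's state, so for Trait 6 the derived state is 'no', and for the remaining characters it is 'yes'.
Trait 1 (state 'yes') occurs in Taxon 1 and Taxon 6 but conflicts with the nesting implied by the other characters — most parsimoniously interpreted as homoplasy.
Trait 2 (derived state 'yes') is shared by Taxon 3, Taxon 4, Taxon 6, Taxon 7, and Taxon 8 — a synapomorphy uniting that clade.
Trait 3: derived state 'yes' in Taxon 7 only — an autapomorphy, so it tells us nothing about relationships among taxa.
Trait 4 (derived state 'yes') is unique to Taxon 8 (autapomorphy; uninformative for grouping).
Trait 5: derived state 'yes' in Taxon 6 and Taxon 8 only — synapomorphy for {Taxon 6, Taxon 8}.
Only Taxon 3, Taxon 4, Taxon 6, and Taxon 8 show the derived state 'no' for Trait 6, supporting them as a clade.
Trait 7: derived state 'yes' in Taxon 3, Taxon 6, and Taxon 8 only — synapomorphy for {Taxon 3, Taxon 6, Taxon 8}.
Most parsimonious ingroup topology: (((((Taxon 8,Taxon 6),Taxon 3),Taxon 4),Taxon 7),Taxon 1).
Changes per character on this tree: Trait 1: 2; Trait 2: 1; Trait 3: 1; Trait 4: 1; Trait 5: 1; Trait 6: 1; Trait 7: 1.
Total = 8.

8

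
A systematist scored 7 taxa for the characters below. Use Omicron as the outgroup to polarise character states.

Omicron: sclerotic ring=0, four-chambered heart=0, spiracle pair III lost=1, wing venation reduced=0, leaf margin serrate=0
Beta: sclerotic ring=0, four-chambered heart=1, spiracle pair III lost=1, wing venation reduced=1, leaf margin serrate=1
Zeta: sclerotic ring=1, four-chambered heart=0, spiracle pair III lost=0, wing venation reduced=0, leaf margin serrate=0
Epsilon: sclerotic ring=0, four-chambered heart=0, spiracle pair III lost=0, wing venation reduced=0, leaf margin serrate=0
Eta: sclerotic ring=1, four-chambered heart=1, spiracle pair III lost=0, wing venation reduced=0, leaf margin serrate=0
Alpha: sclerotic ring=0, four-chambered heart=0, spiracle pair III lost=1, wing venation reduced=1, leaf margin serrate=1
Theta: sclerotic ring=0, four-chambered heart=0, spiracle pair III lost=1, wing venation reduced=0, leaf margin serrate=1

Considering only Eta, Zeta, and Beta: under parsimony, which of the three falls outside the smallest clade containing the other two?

Character polarity is set by the outgroup: the derived state is whichever differs from the outgroup's state, so for spiracle pair III lost the derived state is '0', and for the remaining characters it is '1'.
Only Eta and Zeta show the derived state '1' for sclerotic ring, supporting them as a clade.
four-chambered heart (state '1') occurs in Beta and Eta but conflicts with the nesting implied by the other characters — most parsimoniously interpreted as homoplasy.
Only Epsilon, Eta, and Zeta show the derived state '0' for spiracle pair III lost, supporting them as a clade.
wing venation reduced: derived state '1' in Alpha and Beta only — synapomorphy for {Alpha, Beta}.
leaf margin serrate: derived state '1' in Alpha, Beta, and Theta only — synapomorphy for {Alpha, Beta, Theta}.
Most parsimonious ingroup topology: (((Beta,Alpha),Theta),((Zeta,Eta),Epsilon)).
Zeta and Eta share a more recent common ancestor with each other than either does with Beta, so Beta is the least closely related of the three.

Beta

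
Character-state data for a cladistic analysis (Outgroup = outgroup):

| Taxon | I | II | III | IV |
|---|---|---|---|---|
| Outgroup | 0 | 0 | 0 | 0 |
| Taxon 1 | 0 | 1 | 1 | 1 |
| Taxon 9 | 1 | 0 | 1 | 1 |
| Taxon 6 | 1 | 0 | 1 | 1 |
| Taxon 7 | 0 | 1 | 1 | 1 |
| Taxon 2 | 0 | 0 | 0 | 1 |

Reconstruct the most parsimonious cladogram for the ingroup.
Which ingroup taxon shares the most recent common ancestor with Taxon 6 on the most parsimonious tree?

The outgroup has state '0' for every character, so '1' is the derived state throughout.
I (derived state '1') is shared by Taxon 6 and Taxon 9 — a synapomorphy uniting that clade.
II (derived state '1') is shared by Taxon 1 and Taxon 7 — a synapomorphy uniting that clade.
III (derived state '1') is shared by Taxon 1, Taxon 6, Taxon 7, and Taxon 9 — a synapomorphy uniting that clade.
IV (derived state '1') is shared by all ingroup taxa — unites the whole ingroup.
Most parsimonious ingroup topology: (((Taxon 1,Taxon 7),(Taxon 9,Taxon 6)),Taxon 2).
Taxon 6 and Taxon 9 form a cherry on this tree, so they are sister taxa.

Taxon 9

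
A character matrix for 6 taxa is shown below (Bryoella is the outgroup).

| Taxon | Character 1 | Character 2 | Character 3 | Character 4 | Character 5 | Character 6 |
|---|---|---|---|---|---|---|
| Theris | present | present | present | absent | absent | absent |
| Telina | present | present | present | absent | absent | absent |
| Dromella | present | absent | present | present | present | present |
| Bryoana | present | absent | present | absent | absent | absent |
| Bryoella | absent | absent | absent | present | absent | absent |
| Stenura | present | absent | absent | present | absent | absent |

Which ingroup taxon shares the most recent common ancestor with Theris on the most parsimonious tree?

Telina

Character polarity is set by the outgroup: the derived state is whichever differs from the outgroup's state, so for Character 4 the derived state is 'absent', and for the remaining characters it is 'present'.
All ingroup taxa share the derived state 'present' for Character 1; it defines the ingroup but does not resolve relationships within it.
Character 2: derived state 'present' in Telina and Theris only — synapomorphy for {Telina, Theris}.
Character 3: derived state 'present' in Bryoana, Dromella, Telina, and Theris only — synapomorphy for {Bryoana, Dromella, Telina, Theris}.
Character 4: derived state 'absent' in Bryoana, Telina, and Theris only — synapomorphy for {Bryoana, Telina, Theris}.
Character 5: derived state 'present' in Dromella only — an autapomorphy, so it tells us nothing about relationships among taxa.
Character 6: derived state 'present' in Dromella only — an autapomorphy, so it tells us nothing about relationships among taxa.
Most parsimonious ingroup topology: ((Dromella,((Theris,Telina),Bryoana)),Stenura).
Theris and Telina form a cherry on this tree, so they are sister taxa.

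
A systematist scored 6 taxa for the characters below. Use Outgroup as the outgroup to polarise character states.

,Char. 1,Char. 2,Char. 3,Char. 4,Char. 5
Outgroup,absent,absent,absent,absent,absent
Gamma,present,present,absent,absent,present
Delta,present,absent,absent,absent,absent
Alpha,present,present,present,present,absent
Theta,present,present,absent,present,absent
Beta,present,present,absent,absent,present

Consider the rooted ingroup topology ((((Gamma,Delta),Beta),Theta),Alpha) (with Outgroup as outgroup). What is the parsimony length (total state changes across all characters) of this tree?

Map each character onto ((((Gamma,Delta),Beta),Theta),Alpha) (rooted by Outgroup) and count the minimum state changes it requires (Fitch parsimony):
Char. 1: 1; Char. 2: 2; Char. 3: 1; Char. 4: 2; Char. 5: 2.
Total tree length = 8.

8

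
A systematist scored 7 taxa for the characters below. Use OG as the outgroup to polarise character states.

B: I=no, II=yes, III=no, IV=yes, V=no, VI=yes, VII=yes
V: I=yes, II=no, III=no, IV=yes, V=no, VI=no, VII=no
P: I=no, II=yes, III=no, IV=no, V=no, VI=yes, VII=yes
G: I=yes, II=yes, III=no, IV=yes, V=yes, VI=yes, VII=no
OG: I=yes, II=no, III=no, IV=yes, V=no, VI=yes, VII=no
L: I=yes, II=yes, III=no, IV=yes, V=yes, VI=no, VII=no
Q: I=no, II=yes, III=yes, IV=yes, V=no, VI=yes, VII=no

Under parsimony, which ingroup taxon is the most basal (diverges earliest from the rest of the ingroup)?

Character polarity is set by the outgroup: the derived state is whichever differs from the outgroup's state, so for I, IV, VI the derived state is 'no', and for the remaining characters it is 'yes'.
I (derived state 'no') is shared by B, P, and Q — a synapomorphy uniting that clade.
Only B, G, L, P, and Q show the derived state 'yes' for II, supporting them as a clade.
III: derived state 'yes' in Q only — an autapomorphy, so it tells us nothing about relationships among taxa.
IV (derived state 'no') is unique to P (autapomorphy; uninformative for grouping).
Only G and L show the derived state 'yes' for V, supporting them as a clade.
VI groups L and V, which is incompatible with the clades supported by the remaining characters; treating it as convergent (homoplasy) costs fewer steps than any alternative tree.
Only B and P show the derived state 'yes' for VII, supporting them as a clade.
Most parsimonious ingroup topology: (((L,G),(Q,(P,B))),V).
V is sister to the clade containing all other ingroup taxa, so it is the earliest-diverging (most basal) ingroup lineage.

V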